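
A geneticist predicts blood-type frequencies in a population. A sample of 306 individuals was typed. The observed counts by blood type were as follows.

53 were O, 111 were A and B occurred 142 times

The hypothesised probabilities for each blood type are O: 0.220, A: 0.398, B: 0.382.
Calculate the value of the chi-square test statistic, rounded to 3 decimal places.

Expected counts E_i = n·p_i: 306×0.220 = 67.32, 306×0.398 = 121.788, 306×0.382 = 116.892.
O: (53 − 67.32)²/67.32 = 205.0624/67.32 = 3.0461
A: (111 − 121.788)²/121.788 = 116.380944/121.788 = 0.9556
B: (142 − 116.892)²/116.892 = 630.411664/116.892 = 5.3931
Sum = 9.395

9.395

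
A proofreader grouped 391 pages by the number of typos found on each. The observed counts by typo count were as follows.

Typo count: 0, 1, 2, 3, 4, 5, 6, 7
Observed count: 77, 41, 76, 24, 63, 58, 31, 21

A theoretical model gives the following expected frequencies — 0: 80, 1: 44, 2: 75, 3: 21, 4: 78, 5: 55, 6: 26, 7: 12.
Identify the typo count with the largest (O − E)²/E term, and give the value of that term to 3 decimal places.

7, 6.750

0: (77 − 80)²/80 = 9/80 = 0.1125
1: (41 − 44)²/44 = 9/44 = 0.2045
2: (76 − 75)²/75 = 1/75 = 0.0133
3: (24 − 21)²/21 = 9/21 = 0.4286
4: (63 − 78)²/78 = 225/78 = 2.8846
5: (58 − 55)²/55 = 9/55 = 0.1636
6: (31 − 26)²/26 = 25/26 = 0.9615
7: (21 − 12)²/12 = 81/12 = 6.7500
The largest term is for 7: 6.750.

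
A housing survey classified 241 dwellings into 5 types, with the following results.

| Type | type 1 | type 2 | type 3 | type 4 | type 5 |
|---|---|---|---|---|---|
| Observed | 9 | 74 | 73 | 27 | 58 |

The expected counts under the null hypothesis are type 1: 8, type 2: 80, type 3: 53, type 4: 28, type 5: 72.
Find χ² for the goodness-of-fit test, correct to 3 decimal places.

type 1: (9 − 8)²/8 = 1/8 = 0.1250
type 2: (74 − 80)²/80 = 36/80 = 0.4500
type 3: (73 − 53)²/53 = 400/53 = 7.5472
type 4: (27 − 28)²/28 = 1/28 = 0.0357
type 5: (58 − 72)²/72 = 196/72 = 2.7222
Sum = 10.880

10.880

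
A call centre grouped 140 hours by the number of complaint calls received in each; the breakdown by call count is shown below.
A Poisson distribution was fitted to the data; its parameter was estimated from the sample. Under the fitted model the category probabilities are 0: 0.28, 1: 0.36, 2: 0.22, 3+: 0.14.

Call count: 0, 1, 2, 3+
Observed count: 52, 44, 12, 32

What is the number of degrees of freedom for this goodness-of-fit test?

2

There are k = 4 categories and 1 parameter estimated from the data, so df = 4 − 1 − 1 = 2.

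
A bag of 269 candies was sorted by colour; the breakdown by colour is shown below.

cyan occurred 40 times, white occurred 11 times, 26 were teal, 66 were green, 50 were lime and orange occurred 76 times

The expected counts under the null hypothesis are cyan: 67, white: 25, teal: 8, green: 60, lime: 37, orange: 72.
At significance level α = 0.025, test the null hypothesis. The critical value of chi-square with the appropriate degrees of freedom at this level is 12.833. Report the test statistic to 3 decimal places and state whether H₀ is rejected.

64.610; reject

cat         O        E   (O−E)²/E
cyan       40       67    10.8806
white      11       25     7.8400
teal       26        8    40.5000
green      66       60     0.6000
lime       50       37     4.5676
orange     76       72     0.2222
Sum = 64.610
df = 5. Since 64.610 > 12.833, we reject H₀.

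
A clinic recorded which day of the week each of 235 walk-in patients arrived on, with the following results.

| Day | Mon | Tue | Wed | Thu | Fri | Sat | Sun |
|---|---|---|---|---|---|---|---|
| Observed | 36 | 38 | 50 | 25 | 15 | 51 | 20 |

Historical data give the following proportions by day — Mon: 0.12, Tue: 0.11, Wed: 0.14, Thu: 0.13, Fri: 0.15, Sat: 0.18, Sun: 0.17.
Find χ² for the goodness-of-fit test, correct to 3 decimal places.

41.149

Expected counts E_i = n·p_i: 235×0.12 = 28.2, 235×0.11 = 25.85, 235×0.14 = 32.9, 235×0.13 = 30.55, 235×0.15 = 35.25, 235×0.18 = 42.3, 235×0.17 = 39.95.
cat         O        E   (O−E)²/E
Mon        36     28.2     2.1574
Tue        38    25.85     5.7107
Wed        50     32.9     8.8878
Thu        25    30.55     1.0083
Fri        15    35.25    11.6330
Sat        51     42.3     1.7894
Sun        20    39.95     9.9625
Sum = 41.149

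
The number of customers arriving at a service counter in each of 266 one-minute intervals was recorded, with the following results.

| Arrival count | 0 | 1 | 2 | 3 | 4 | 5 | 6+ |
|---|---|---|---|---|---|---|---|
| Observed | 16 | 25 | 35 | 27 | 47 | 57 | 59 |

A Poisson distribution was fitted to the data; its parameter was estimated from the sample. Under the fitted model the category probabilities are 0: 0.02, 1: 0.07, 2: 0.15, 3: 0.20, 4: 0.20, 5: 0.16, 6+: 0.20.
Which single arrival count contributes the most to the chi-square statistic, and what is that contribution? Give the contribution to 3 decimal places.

Expected counts E_i = n·p_i: 266×0.02 = 5.32, 266×0.07 = 18.62, 266×0.15 = 39.9, 266×0.20 = 53.2, 266×0.20 = 53.2, 266×0.16 = 42.56, 266×0.20 = 53.2.
χ² = (16−5.32)²/5.32 + (25−18.62)²/18.62 + (35−39.9)²/39.9 + (27−53.2)²/53.2 + (47−53.2)²/53.2 + (57−42.56)²/42.56 + (59−53.2)²/53.2
   = 21.4403 + 2.1861 + 0.6018 + 12.9030 + 0.7226 + 4.8993 + 0.6323
The largest term is for 0: 21.440.

0, 21.440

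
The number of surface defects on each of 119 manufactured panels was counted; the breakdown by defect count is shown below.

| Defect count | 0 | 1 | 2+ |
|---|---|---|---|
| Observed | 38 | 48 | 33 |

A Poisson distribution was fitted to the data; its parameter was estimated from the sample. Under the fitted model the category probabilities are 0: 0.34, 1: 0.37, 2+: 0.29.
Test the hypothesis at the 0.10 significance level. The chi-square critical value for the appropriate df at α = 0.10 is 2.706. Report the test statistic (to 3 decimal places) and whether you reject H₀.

Expected counts E_i = n·p_i: 119×0.34 = 40.46, 119×0.37 = 44.03, 119×0.29 = 34.51.
cat         O        E   (O−E)²/E
0          38    40.46     0.1496
1          48    44.03     0.3580
2+         33    34.51     0.0661
Sum = 0.574
df = 1. Since 0.574 < 2.706, we do not reject H₀.

0.574; do not reject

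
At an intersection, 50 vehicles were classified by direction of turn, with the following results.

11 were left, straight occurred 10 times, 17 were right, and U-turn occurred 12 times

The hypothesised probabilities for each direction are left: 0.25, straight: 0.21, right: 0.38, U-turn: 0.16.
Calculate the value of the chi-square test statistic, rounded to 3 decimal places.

Expected counts E_i = n·p_i: 50×0.25 = 12.5, 50×0.21 = 10.5, 50×0.38 = 19, 50×0.16 = 8.
χ² = (11−12.5)²/12.5 + (10−10.5)²/10.5 + (17−19)²/19 + (12−8)²/8
   = 0.1800 + 0.0238 + 0.2105 + 2.0000
Sum = 2.414

2.414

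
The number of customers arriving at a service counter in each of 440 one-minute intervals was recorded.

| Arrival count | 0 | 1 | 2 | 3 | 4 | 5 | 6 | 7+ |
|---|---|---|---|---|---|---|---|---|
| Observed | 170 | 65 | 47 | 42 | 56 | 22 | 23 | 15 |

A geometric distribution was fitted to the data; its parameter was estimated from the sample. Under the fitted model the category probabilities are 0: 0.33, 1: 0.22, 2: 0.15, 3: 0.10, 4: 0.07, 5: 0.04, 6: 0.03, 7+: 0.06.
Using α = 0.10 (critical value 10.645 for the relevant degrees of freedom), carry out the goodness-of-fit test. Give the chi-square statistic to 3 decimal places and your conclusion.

54.160; reject

Expected counts E_i = n·p_i: 440×0.33 = 145.2, 440×0.22 = 96.8, 440×0.15 = 66, 440×0.10 = 44, 440×0.07 = 30.8, 440×0.04 = 17.6, 440×0.03 = 13.2, 440×0.06 = 26.4.
0: (170 − 145.2)²/145.2 = 615.04/145.2 = 4.2358
1: (65 − 96.8)²/96.8 = 1011.24/96.8 = 10.4467
2: (47 − 66)²/66 = 361/66 = 5.4697
3: (42 − 44)²/44 = 4/44 = 0.0909
4: (56 − 30.8)²/30.8 = 635.04/30.8 = 20.6182
5: (22 − 17.6)²/17.6 = 19.36/17.6 = 1.1000
6: (23 − 13.2)²/13.2 = 96.04/13.2 = 7.2758
7+: (15 − 26.4)²/26.4 = 129.96/26.4 = 4.9227
Sum = 54.160
df = 6. Since 54.160 > 10.645, we reject H₀.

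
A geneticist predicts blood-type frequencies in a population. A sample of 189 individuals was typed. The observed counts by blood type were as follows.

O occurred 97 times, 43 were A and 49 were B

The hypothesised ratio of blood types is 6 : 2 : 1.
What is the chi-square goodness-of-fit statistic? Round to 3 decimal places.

Ratio total = 9. Expected counts: 189×6/9 = 126, 189×2/9 = 42, 189×1/9 = 21.
cat         O        E   (O−E)²/E
O          97      126     6.6746
A          43       42     0.0238
B          49       21    37.3333
Sum = 44.032

44.032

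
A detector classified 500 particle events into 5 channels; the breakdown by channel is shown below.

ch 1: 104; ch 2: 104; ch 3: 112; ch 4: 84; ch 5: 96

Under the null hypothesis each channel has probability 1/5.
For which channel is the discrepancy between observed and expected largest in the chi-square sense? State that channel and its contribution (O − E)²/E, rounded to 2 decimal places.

Under H₀ each category has probability 1/5, so each expected count is 500/5 = 100.
cat         O        E   (O−E)²/E
ch 1      104      100      0.160
ch 2      104      100      0.160
ch 3      112      100      1.440
ch 4       84      100      2.560
ch 5       96      100      0.160
The largest term is for ch 4: 2.56.

ch 4, 2.56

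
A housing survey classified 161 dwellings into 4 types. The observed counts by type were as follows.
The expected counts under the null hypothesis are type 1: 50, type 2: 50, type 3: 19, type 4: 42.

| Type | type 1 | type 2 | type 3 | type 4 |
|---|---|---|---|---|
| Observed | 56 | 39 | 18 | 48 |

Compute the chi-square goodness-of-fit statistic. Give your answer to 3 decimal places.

χ² = (56−50)²/50 + (39−50)²/50 + (18−19)²/19 + (48−42)²/42
   = 0.7200 + 2.4200 + 0.0526 + 0.8571
Sum = 4.050

4.050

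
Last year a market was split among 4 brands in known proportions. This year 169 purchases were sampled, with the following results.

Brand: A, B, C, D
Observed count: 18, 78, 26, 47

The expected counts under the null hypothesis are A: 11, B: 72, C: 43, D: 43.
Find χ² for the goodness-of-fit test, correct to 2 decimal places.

cat         O        E   (O−E)²/E
A          18       11      4.455
B          78       72      0.500
C          26       43      6.721
D          47       43      0.372
Sum = 12.05

12.05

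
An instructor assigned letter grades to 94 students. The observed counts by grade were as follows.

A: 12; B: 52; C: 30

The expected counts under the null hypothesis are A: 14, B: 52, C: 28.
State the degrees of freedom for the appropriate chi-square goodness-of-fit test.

There are k = 3 categories and no parameters were estimated from the data, so df = 3 − 1 = 2.

2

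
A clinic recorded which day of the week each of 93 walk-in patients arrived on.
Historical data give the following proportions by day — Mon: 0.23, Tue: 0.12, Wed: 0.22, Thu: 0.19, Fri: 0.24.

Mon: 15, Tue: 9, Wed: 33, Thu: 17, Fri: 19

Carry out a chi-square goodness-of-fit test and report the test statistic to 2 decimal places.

10.53

Expected counts E_i = n·p_i: 93×0.23 = 21.39, 93×0.12 = 11.16, 93×0.22 = 20.46, 93×0.19 = 17.67, 93×0.24 = 22.32.
Mon: (15 − 21.39)²/21.39 = 40.8321/21.39 = 1.909
Tue: (9 − 11.16)²/11.16 = 4.6656/11.16 = 0.418
Wed: (33 − 20.46)²/20.46 = 157.2516/20.46 = 7.686
Thu: (17 − 17.67)²/17.67 = 0.4489/17.67 = 0.025
Fri: (19 − 22.32)²/22.32 = 11.0224/22.32 = 0.494
Sum = 10.53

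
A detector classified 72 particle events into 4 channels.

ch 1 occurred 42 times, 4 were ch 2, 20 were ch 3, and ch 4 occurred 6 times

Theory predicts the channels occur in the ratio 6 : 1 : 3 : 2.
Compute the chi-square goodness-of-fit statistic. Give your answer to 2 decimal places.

4.89

Ratio total = 12. Expected counts: 72×6/12 = 36, 72×1/12 = 6, 72×3/12 = 18, 72×2/12 = 12.
ch 1: (42 − 36)²/36 = 36/36 = 1.000
ch 2: (4 − 6)²/6 = 4/6 = 0.667
ch 3: (20 − 18)²/18 = 4/18 = 0.222
ch 4: (6 − 12)²/12 = 36/12 = 3.000
Sum = 4.89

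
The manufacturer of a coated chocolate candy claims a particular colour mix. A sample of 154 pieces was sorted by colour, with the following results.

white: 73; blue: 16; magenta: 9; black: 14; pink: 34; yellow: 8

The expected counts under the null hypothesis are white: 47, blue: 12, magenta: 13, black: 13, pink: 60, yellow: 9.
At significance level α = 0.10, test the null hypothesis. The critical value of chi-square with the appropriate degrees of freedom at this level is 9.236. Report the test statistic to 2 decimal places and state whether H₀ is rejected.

28.40; reject

white: (73 − 47)²/47 = 676/47 = 14.383
blue: (16 − 12)²/12 = 16/12 = 1.333
magenta: (9 − 13)²/13 = 16/13 = 1.231
black: (14 − 13)²/13 = 1/13 = 0.077
pink: (34 − 60)²/60 = 676/60 = 11.267
yellow: (8 − 9)²/9 = 1/9 = 0.111
Sum = 28.40
df = 5. Since 28.40 > 9.236, we reject H₀.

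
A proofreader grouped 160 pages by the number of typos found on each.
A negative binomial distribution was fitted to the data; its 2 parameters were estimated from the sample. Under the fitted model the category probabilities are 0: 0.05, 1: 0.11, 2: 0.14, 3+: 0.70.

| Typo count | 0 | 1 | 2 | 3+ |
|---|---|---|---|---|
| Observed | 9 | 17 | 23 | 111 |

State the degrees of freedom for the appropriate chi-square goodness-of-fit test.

1

There are k = 4 categories and 2 parameters estimated from the data, so df = 4 − 1 − 2 = 1.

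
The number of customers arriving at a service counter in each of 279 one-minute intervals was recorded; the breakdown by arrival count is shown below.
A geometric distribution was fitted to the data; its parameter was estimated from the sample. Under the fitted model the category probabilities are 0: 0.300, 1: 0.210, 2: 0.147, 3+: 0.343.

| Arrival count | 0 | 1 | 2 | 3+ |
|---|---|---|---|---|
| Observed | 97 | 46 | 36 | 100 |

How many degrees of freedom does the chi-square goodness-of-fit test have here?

2

There are k = 4 categories and 1 parameter estimated from the data, so df = 4 − 1 − 1 = 2.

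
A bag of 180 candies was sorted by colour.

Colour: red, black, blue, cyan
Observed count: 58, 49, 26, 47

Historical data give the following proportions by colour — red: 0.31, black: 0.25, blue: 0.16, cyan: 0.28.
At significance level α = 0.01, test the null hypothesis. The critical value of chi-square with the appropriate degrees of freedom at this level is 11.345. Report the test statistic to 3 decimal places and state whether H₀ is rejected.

0.944; do not reject

Expected counts E_i = n·p_i: 180×0.31 = 55.8, 180×0.25 = 45, 180×0.16 = 28.8, 180×0.28 = 50.4.
red: (58 − 55.8)²/55.8 = 4.84/55.8 = 0.0867
black: (49 − 45)²/45 = 16/45 = 0.3556
blue: (26 − 28.8)²/28.8 = 7.84/28.8 = 0.2722
cyan: (47 − 50.4)²/50.4 = 11.56/50.4 = 0.2294
Sum = 0.944
df = 3. Since 0.944 < 11.345, we do not reject H₀.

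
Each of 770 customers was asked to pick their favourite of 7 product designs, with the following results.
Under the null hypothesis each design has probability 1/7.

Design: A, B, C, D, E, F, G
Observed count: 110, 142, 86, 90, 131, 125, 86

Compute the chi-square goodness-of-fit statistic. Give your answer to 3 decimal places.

29.473

Under H₀ each category has probability 1/7, so each expected count is 770/7 = 110.
cat         O        E   (O−E)²/E
A         110      110     0.0000
B         142      110     9.3091
C          86      110     5.2364
D          90      110     3.6364
E         131      110     4.0091
F         125      110     2.0455
G          86      110     5.2364
Sum = 29.473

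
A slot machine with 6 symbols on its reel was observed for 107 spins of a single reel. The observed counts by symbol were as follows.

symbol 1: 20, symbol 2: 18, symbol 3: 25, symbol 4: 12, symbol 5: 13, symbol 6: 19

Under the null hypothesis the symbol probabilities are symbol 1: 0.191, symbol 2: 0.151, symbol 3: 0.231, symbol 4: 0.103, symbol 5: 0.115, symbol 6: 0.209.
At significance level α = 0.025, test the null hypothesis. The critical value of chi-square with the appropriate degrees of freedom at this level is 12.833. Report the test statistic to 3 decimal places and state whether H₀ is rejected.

0.855; do not reject

Expected counts E_i = n·p_i: 107×0.191 = 20.437, 107×0.151 = 16.157, 107×0.231 = 24.717, 107×0.103 = 11.021, 107×0.115 = 12.305, 107×0.209 = 22.363.
cat           O        E   (O−E)²/E
symbol 1     20   20.437     0.0093
symbol 2     18   16.157     0.2102
symbol 3     25   24.717     0.0032
symbol 4     12   11.021     0.0870
symbol 5     13   12.305     0.0393
symbol 6     19   22.363     0.5057
Sum = 0.855
df = 5. Since 0.855 < 12.833, we do not reject H₀.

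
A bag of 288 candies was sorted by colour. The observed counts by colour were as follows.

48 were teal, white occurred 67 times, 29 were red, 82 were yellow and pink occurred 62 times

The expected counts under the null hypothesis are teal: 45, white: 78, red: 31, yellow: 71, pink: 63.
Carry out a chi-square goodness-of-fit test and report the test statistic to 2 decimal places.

χ² = (48−45)²/45 + (67−78)²/78 + (29−31)²/31 + (82−71)²/71 + (62−63)²/63
   = 0.200 + 1.551 + 0.129 + 1.704 + 0.016
Sum = 3.60

3.60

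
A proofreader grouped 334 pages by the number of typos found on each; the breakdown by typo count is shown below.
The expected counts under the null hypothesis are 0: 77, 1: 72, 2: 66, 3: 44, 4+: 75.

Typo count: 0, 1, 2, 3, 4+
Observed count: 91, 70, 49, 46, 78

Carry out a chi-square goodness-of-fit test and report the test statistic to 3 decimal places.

0: (91 − 77)²/77 = 196/77 = 2.5455
1: (70 − 72)²/72 = 4/72 = 0.0556
2: (49 − 66)²/66 = 289/66 = 4.3788
3: (46 − 44)²/44 = 4/44 = 0.0909
4+: (78 − 75)²/75 = 9/75 = 0.1200
Sum = 7.191

7.191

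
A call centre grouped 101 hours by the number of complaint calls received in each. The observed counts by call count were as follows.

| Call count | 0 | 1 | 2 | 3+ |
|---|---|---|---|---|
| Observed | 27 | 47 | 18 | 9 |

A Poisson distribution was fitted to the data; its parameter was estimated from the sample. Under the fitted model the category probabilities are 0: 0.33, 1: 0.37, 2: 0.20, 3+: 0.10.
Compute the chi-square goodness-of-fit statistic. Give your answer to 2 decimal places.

4.04

Expected counts E_i = n·p_i: 101×0.33 = 33.33, 101×0.37 = 37.37, 101×0.20 = 20.2, 101×0.10 = 10.1.
0: (27 − 33.33)²/33.33 = 40.0689/33.33 = 1.202
1: (47 − 37.37)²/37.37 = 92.7369/37.37 = 2.482
2: (18 − 20.2)²/20.2 = 4.84/20.2 = 0.240
3+: (9 − 10.1)²/10.1 = 1.21/10.1 = 0.120
Sum = 4.04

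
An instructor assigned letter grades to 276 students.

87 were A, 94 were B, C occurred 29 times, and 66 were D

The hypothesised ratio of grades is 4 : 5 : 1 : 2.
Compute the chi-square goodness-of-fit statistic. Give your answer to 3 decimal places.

Ratio total = 12. Expected counts: 276×4/12 = 92, 276×5/12 = 115, 276×1/12 = 23, 276×2/12 = 46.
cat         O        E   (O−E)²/E
A          87       92     0.2717
B          94      115     3.8348
C          29       23     1.5652
D          66       46     8.6957
Sum = 14.367

14.367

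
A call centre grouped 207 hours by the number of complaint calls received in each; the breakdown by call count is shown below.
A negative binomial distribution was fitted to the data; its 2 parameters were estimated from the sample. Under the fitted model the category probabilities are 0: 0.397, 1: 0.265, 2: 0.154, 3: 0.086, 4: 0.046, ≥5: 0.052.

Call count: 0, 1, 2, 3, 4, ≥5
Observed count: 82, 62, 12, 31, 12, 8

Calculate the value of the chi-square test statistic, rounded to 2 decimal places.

24.47

Expected counts E_i = n·p_i: 207×0.397 = 82.179, 207×0.265 = 54.855, 207×0.154 = 31.878, 207×0.086 = 17.802, 207×0.046 = 9.522, 207×0.052 = 10.764.
cat         O        E   (O−E)²/E
0          82   82.179      0.000
1          62   54.855      0.931
2          12   31.878     12.395
3          31   17.802      9.785
4          12    9.522      0.645
≥5          8   10.764      0.710
Sum = 24.47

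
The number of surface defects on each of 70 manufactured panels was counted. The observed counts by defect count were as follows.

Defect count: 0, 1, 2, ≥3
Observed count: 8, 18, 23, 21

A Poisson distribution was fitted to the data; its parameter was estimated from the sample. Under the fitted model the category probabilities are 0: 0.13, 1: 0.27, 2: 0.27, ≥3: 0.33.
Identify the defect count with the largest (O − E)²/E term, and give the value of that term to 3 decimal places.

2, 0.889

Expected counts E_i = n·p_i: 70×0.13 = 9.1, 70×0.27 = 18.9, 70×0.27 = 18.9, 70×0.33 = 23.1.
0: (8 − 9.1)²/9.1 = 1.21/9.1 = 0.1330
1: (18 − 18.9)²/18.9 = 0.81/18.9 = 0.0429
2: (23 − 18.9)²/18.9 = 16.81/18.9 = 0.8894
≥3: (21 − 23.1)²/23.1 = 4.41/23.1 = 0.1909
The largest term is for 2: 0.889.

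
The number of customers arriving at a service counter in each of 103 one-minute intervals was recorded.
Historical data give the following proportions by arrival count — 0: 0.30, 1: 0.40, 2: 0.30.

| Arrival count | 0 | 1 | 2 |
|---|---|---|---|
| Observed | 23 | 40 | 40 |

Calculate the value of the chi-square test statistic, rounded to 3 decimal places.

4.735

Expected counts E_i = n·p_i: 103×0.30 = 30.9, 103×0.40 = 41.2, 103×0.30 = 30.9.
χ² = (23−30.9)²/30.9 + (40−41.2)²/41.2 + (40−30.9)²/30.9
   = 2.0197 + 0.0350 + 2.6799
Sum = 4.735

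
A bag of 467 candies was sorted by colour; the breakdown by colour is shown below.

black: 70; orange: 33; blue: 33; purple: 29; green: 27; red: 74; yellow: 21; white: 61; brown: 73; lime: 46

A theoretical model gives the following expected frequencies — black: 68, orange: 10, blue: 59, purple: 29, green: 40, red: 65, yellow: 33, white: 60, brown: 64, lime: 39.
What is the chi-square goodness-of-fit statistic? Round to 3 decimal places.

black: (70 − 68)²/68 = 4/68 = 0.0588
orange: (33 − 10)²/10 = 529/10 = 52.9000
blue: (33 − 59)²/59 = 676/59 = 11.4576
purple: (29 − 29)²/29 = 0/29 = 0.0000
green: (27 − 40)²/40 = 169/40 = 4.2250
red: (74 − 65)²/65 = 81/65 = 1.2462
yellow: (21 − 33)²/33 = 144/33 = 4.3636
white: (61 − 60)²/60 = 1/60 = 0.0167
brown: (73 − 64)²/64 = 81/64 = 1.2656
lime: (46 − 39)²/39 = 49/39 = 1.2564
Sum = 76.790

76.790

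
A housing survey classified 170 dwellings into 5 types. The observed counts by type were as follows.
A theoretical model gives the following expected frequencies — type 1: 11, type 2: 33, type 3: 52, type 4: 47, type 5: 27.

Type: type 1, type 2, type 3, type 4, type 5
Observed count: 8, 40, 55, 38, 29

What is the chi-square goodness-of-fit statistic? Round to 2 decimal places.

χ² = (8−11)²/11 + (40−33)²/33 + (55−52)²/52 + (38−47)²/47 + (29−27)²/27
   = 0.818 + 1.485 + 0.173 + 1.723 + 0.148
Sum = 4.35

4.35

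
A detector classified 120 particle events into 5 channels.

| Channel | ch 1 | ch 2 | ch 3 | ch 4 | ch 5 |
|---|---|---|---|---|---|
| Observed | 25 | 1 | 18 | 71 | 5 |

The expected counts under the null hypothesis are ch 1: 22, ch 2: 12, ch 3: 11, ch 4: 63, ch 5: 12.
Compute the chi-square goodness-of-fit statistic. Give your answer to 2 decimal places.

20.05

χ² = (25−22)²/22 + (1−12)²/12 + (18−11)²/11 + (71−63)²/63 + (5−12)²/12
   = 0.409 + 10.083 + 4.455 + 1.016 + 4.083
Sum = 20.05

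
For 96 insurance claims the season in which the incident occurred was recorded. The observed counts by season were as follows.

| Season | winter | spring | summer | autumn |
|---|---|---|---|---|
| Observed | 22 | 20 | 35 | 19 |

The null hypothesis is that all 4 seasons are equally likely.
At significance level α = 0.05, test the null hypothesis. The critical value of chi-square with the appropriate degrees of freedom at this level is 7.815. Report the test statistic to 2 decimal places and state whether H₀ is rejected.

6.92; do not reject

Expected count for each of the 4 categories: 96/4 = 24.
χ² = (22−24)²/24 + (20−24)²/24 + (35−24)²/24 + (19−24)²/24
   = 0.167 + 0.667 + 5.042 + 1.042
Sum = 6.92
df = 3. Since 6.92 < 7.815, we do not reject H₀.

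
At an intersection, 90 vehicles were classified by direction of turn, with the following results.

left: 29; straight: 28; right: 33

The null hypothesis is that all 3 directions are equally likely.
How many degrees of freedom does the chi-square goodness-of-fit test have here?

2

There are k = 3 categories and no parameters were estimated from the data, so df = 3 − 1 = 2.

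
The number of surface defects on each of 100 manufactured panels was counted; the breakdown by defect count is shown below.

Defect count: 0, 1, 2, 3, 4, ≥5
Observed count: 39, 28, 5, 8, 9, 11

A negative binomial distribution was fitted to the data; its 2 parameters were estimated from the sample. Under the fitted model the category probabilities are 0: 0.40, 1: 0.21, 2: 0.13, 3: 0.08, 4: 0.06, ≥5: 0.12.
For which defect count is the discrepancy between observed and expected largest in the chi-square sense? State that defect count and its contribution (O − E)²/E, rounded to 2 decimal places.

Expected counts E_i = n·p_i: 100×0.40 = 40, 100×0.21 = 21, 100×0.13 = 13, 100×0.08 = 8, 100×0.06 = 6, 100×0.12 = 12.
0: (39 − 40)²/40 = 1/40 = 0.025
1: (28 − 21)²/21 = 49/21 = 2.333
2: (5 − 13)²/13 = 64/13 = 4.923
3: (8 − 8)²/8 = 0/8 = 0.000
4: (9 − 6)²/6 = 9/6 = 1.500
≥5: (11 − 12)²/12 = 1/12 = 0.083
The largest term is for 2: 4.92.

2, 4.92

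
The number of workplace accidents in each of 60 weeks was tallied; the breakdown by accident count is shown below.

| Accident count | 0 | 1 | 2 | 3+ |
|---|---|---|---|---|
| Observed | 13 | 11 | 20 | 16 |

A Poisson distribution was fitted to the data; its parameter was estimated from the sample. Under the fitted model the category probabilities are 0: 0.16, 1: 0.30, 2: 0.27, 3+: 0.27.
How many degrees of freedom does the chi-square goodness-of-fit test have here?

2

There are k = 4 categories and 1 parameter estimated from the data, so df = 4 − 1 − 1 = 2.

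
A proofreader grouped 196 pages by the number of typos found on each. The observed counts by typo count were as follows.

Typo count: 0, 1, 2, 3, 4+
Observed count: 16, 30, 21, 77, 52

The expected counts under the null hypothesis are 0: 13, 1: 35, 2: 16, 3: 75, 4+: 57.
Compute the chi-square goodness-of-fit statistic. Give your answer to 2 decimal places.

3.46

χ² = (16−13)²/13 + (30−35)²/35 + (21−16)²/16 + (77−75)²/75 + (52−57)²/57
   = 0.692 + 0.714 + 1.563 + 0.053 + 0.439
Sum = 3.46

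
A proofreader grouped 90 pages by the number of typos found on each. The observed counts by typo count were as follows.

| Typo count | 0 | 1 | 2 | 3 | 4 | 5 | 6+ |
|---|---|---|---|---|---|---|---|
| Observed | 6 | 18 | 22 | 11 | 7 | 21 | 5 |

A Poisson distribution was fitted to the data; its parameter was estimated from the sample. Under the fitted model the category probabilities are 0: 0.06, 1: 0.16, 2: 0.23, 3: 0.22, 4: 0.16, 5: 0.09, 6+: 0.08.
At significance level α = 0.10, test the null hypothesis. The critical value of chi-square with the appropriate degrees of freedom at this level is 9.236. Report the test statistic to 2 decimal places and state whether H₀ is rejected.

Expected counts E_i = n·p_i: 90×0.06 = 5.4, 90×0.16 = 14.4, 90×0.23 = 20.7, 90×0.22 = 19.8, 90×0.16 = 14.4, 90×0.09 = 8.1, 90×0.08 = 7.2.
0: (6 − 5.4)²/5.4 = 0.36/5.4 = 0.067
1: (18 − 14.4)²/14.4 = 12.96/14.4 = 0.900
2: (22 − 20.7)²/20.7 = 1.69/20.7 = 0.082
3: (11 − 19.8)²/19.8 = 77.44/19.8 = 3.911
4: (7 − 14.4)²/14.4 = 54.76/14.4 = 3.803
5: (21 − 8.1)²/8.1 = 166.41/8.1 = 20.544
6+: (5 − 7.2)²/7.2 = 4.84/7.2 = 0.672
Sum = 29.98
df = 5. Since 29.98 > 9.236, we reject H₀.

29.98; reject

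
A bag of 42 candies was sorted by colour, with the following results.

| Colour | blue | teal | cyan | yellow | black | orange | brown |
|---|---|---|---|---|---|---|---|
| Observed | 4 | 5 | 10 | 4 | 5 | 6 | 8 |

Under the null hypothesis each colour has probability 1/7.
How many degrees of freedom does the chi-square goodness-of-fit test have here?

There are k = 7 categories and no parameters were estimated from the data, so df = 7 − 1 = 6.

6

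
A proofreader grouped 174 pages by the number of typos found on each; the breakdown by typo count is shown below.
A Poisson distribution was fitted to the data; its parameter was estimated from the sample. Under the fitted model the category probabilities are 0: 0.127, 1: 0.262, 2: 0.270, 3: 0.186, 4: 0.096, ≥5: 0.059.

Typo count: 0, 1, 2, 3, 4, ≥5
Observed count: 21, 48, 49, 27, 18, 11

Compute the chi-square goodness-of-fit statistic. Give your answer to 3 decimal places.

1.311

Expected counts E_i = n·p_i: 174×0.127 = 22.098, 174×0.262 = 45.588, 174×0.270 = 46.98, 174×0.186 = 32.364, 174×0.096 = 16.704, 174×0.059 = 10.266.
0: (21 − 22.098)²/22.098 = 1.205604/22.098 = 0.0546
1: (48 − 45.588)²/45.588 = 5.817744/45.588 = 0.1276
2: (49 − 46.98)²/46.98 = 4.0804/46.98 = 0.0869
3: (27 − 32.364)²/32.364 = 28.772496/32.364 = 0.8890
4: (18 − 16.704)²/16.704 = 1.679616/16.704 = 0.1006
≥5: (11 − 10.266)²/10.266 = 0.538756/10.266 = 0.0525
Sum = 1.311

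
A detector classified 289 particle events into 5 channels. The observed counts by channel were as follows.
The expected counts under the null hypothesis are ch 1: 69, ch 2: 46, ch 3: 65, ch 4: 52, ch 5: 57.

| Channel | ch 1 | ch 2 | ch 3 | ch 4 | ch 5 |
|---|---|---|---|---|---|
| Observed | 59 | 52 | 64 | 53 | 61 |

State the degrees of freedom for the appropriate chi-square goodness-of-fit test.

4

There are k = 5 categories and no parameters were estimated from the data, so df = 5 − 1 = 4.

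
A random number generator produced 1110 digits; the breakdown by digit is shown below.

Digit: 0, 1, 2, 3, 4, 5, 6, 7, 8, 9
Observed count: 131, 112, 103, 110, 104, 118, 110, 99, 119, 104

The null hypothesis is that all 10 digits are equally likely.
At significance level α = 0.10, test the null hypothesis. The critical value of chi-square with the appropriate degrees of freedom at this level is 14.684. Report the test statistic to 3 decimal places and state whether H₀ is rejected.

Under H₀ each category has probability 1/10, so each expected count is 1110/10 = 111.
χ² = (131−111)²/111 + (112−111)²/111 + (103−111)²/111 + (110−111)²/111 + (104−111)²/111 + (118−111)²/111 + (110−111)²/111 + (99−111)²/111 + (119−111)²/111 + (104−111)²/111
   = 3.6036 + 0.0090 + 0.5766 + 0.0090 + 0.4414 + 0.4414 + 0.0090 + 1.2973 + 0.5766 + 0.4414
Sum = 7.405
df = 9. Since 7.405 < 14.684, we do not reject H₀.

7.405; do not reject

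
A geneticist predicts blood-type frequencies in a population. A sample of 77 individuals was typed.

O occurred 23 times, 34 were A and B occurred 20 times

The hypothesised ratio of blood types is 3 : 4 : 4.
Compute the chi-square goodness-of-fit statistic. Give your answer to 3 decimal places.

3.762

Ratio total = 11. Expected counts: 77×3/11 = 21, 77×4/11 = 28, 77×4/11 = 28.
cat         O        E   (O−E)²/E
O          23       21     0.1905
A          34       28     1.2857
B          20       28     2.2857
Sum = 3.762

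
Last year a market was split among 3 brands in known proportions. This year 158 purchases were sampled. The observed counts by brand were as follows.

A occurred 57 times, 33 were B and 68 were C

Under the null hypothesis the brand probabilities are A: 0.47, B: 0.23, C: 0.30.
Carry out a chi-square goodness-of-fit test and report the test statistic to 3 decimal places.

13.271

Expected counts E_i = n·p_i: 158×0.47 = 74.26, 158×0.23 = 36.34, 158×0.30 = 47.4.
A: (57 − 74.26)²/74.26 = 297.9076/74.26 = 4.0117
B: (33 − 36.34)²/36.34 = 11.1556/36.34 = 0.3070
C: (68 − 47.4)²/47.4 = 424.36/47.4 = 8.9527
Sum = 13.271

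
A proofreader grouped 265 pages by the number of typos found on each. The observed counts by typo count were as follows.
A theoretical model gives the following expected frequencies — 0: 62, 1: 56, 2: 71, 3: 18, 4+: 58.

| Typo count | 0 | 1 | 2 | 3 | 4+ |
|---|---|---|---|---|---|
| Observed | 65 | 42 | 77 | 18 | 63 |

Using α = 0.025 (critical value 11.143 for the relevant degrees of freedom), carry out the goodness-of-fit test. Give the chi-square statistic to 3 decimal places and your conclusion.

4.583; do not reject

χ² = (65−62)²/62 + (42−56)²/56 + (77−71)²/71 + (18−18)²/18 + (63−58)²/58
   = 0.1452 + 3.5000 + 0.5070 + 0.0000 + 0.4310
Sum = 4.583
df = 4. Since 4.583 < 11.143, we do not reject H₀.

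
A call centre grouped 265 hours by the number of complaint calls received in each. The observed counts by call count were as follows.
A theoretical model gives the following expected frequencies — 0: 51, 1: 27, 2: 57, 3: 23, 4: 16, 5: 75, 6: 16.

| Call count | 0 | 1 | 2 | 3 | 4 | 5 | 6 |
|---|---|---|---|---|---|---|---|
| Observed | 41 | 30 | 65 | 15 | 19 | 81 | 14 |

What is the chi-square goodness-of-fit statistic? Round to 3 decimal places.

cat         O        E   (O−E)²/E
0          41       51     1.9608
1          30       27     0.3333
2          65       57     1.1228
3          15       23     2.7826
4          19       16     0.5625
5          81       75     0.4800
6          14       16     0.2500
Sum = 7.492

7.492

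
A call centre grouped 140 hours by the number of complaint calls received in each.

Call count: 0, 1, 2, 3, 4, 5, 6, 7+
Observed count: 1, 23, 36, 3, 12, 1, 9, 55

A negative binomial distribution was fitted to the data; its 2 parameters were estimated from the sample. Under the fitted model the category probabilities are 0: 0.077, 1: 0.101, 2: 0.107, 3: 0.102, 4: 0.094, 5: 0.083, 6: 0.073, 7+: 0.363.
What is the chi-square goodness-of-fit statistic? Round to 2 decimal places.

63.13

Expected counts E_i = n·p_i: 140×0.077 = 10.78, 140×0.101 = 14.14, 140×0.107 = 14.98, 140×0.102 = 14.28, 140×0.094 = 13.16, 140×0.083 = 11.62, 140×0.073 = 10.22, 140×0.363 = 50.82.
cat         O        E   (O−E)²/E
0           1    10.78      8.873
1          23    14.14      5.552
2          36    14.98     29.495
3           3    14.28      8.910
4          12    13.16      0.102
5           1    11.62      9.706
6           9    10.22      0.146
7+         55    50.82      0.344
Sum = 63.13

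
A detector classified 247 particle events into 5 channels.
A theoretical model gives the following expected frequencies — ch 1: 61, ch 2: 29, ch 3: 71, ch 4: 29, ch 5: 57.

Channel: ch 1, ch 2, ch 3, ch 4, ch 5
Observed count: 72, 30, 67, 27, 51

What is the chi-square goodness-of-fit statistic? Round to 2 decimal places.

χ² = (72−61)²/61 + (30−29)²/29 + (67−71)²/71 + (27−29)²/29 + (51−57)²/57
   = 1.984 + 0.034 + 0.225 + 0.138 + 0.632
Sum = 3.01

3.01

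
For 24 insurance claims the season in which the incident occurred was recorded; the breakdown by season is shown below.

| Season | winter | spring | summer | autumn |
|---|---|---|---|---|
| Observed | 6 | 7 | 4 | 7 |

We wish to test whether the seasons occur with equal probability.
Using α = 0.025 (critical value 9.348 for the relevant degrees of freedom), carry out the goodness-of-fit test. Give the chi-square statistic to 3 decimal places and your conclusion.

Expected count for each of the 4 categories: 24/4 = 6.
χ² = (6−6)²/6 + (7−6)²/6 + (4−6)²/6 + (7−6)²/6
   = 0.0000 + 0.1667 + 0.6667 + 0.1667
Sum = 1.000
df = 3. Since 1.000 < 9.348, we do not reject H₀.

1.000; do not reject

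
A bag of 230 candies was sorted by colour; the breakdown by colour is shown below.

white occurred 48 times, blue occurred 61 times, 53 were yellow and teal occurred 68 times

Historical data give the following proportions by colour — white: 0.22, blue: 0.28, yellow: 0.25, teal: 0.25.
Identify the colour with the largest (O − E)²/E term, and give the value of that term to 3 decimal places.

teal, 1.917

Expected counts E_i = n·p_i: 230×0.22 = 50.6, 230×0.28 = 64.4, 230×0.25 = 57.5, 230×0.25 = 57.5.
white: (48 − 50.6)²/50.6 = 6.76/50.6 = 0.1336
blue: (61 − 64.4)²/64.4 = 11.56/64.4 = 0.1795
yellow: (53 − 57.5)²/57.5 = 20.25/57.5 = 0.3522
teal: (68 − 57.5)²/57.5 = 110.25/57.5 = 1.9174
The largest term is for teal: 1.917.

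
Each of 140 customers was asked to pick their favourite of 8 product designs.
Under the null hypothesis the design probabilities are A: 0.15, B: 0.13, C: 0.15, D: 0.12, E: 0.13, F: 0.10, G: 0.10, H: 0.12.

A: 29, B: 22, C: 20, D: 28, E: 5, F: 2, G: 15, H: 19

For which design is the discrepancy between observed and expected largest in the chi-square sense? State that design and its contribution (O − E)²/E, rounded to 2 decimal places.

Expected counts E_i = n·p_i: 140×0.15 = 21, 140×0.13 = 18.2, 140×0.15 = 21, 140×0.12 = 16.8, 140×0.13 = 18.2, 140×0.10 = 14, 140×0.10 = 14, 140×0.12 = 16.8.
cat         O        E   (O−E)²/E
A          29       21      3.048
B          22     18.2      0.793
C          20       21      0.048
D          28     16.8      7.467
E           5     18.2      9.574
F           2       14     10.286
G          15       14      0.071
H          19     16.8      0.288
The largest term is for F: 10.29.

F, 10.29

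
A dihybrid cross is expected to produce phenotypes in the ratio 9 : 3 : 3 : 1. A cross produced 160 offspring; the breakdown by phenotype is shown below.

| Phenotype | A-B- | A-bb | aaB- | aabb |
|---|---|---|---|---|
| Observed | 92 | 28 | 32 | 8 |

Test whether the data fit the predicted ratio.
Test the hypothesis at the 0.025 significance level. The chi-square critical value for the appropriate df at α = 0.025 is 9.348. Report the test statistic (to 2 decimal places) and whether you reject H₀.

Ratio total = 16. Expected counts: 160×9/16 = 90, 160×3/16 = 30, 160×3/16 = 30, 160×1/16 = 10.
A-B-: (92 − 90)²/90 = 4/90 = 0.044
A-bb: (28 − 30)²/30 = 4/30 = 0.133
aaB-: (32 − 30)²/30 = 4/30 = 0.133
aabb: (8 − 10)²/10 = 4/10 = 0.400
Sum = 0.71
df = 3. Since 0.71 < 9.348, we do not reject H₀.

0.71; do not reject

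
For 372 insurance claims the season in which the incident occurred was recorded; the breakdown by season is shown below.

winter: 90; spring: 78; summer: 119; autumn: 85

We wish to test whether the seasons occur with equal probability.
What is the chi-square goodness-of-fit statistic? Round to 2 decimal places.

Expected count for each of the 4 categories: 372/4 = 93.
cat         O        E   (O−E)²/E
winter     90       93      0.097
spring     78       93      2.419
summer    119       93      7.269
autumn     85       93      0.688
Sum = 10.47

10.47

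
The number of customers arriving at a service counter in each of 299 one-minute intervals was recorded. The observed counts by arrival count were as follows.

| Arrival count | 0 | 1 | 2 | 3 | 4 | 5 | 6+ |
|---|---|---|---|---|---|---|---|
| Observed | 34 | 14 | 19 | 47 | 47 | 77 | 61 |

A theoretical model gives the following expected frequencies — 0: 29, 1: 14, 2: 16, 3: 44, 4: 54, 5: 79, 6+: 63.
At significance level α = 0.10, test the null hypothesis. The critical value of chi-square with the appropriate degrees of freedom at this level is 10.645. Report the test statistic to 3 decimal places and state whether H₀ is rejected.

2.651; do not reject

χ² = (34−29)²/29 + (14−14)²/14 + (19−16)²/16 + (47−44)²/44 + (47−54)²/54 + (77−79)²/79 + (61−63)²/63
   = 0.8621 + 0.0000 + 0.5625 + 0.2045 + 0.9074 + 0.0506 + 0.0635
Sum = 2.651
df = 6. Since 2.651 < 10.645, we do not reject H₀.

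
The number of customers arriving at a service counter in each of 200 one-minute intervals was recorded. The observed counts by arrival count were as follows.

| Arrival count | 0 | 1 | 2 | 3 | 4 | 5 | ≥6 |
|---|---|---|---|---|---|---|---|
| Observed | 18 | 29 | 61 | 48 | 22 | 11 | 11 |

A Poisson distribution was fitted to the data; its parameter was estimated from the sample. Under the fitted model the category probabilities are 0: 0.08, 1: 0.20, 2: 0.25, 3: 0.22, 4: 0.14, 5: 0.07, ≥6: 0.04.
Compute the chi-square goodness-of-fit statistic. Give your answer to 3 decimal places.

9.112

Expected counts E_i = n·p_i: 200×0.08 = 16, 200×0.20 = 40, 200×0.25 = 50, 200×0.22 = 44, 200×0.14 = 28, 200×0.07 = 14, 200×0.04 = 8.
0: (18 − 16)²/16 = 4/16 = 0.2500
1: (29 − 40)²/40 = 121/40 = 3.0250
2: (61 − 50)²/50 = 121/50 = 2.4200
3: (48 − 44)²/44 = 16/44 = 0.3636
4: (22 − 28)²/28 = 36/28 = 1.2857
5: (11 − 14)²/14 = 9/14 = 0.6429
≥6: (11 − 8)²/8 = 9/8 = 1.1250
Sum = 9.112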